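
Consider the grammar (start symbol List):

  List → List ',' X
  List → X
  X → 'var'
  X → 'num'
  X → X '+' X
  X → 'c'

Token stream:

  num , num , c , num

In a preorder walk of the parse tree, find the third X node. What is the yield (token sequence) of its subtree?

c

[List [List [List [List [X num]] , [X num]] , [X c]] , [X num]]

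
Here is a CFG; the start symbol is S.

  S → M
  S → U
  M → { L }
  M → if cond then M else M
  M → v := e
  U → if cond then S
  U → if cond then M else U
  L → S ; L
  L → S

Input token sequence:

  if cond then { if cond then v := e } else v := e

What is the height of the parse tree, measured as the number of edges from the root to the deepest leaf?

8

[S [M if cond then [M { [L [S [U if cond then [S [M v := e]]]]] }] else [M v := e]]]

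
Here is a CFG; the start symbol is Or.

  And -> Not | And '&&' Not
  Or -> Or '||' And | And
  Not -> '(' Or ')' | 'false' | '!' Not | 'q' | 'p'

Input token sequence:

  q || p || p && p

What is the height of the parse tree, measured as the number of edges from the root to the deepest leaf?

[Or [Or [Or [And [Not q]]] || [And [Not p]]] || [And [And [Not p]] && [Not p]]]

5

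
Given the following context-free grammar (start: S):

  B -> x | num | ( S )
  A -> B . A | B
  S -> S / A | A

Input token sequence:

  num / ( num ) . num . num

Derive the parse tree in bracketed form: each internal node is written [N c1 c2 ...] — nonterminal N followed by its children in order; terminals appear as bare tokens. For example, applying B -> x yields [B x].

[S [S [A [B num]]] / [A [B ( [S [A [B num]]] )] . [A [B num] . [A [B num]]]]]

S
S / A
A / A
B / A
num / A
num / B . A
num / ( S ) . A
num / ( A ) . A
num / ( B ) . A
num / ( num ) . A
num / ( num ) . B . A
num / ( num ) . num . A
num / ( num ) . num . B
num / ( num ) . num . num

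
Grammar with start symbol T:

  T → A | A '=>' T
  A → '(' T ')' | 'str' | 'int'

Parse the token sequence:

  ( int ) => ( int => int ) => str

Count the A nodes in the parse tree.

6

[T [A ( [T [A int]] )] => [T [A ( [T [A int] => [T [A int]]] )] => [T [A str]]]]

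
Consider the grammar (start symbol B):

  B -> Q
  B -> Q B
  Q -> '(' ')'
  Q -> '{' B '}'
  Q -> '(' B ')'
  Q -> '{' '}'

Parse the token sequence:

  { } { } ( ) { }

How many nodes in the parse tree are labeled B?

[B [Q { }] [B [Q { }] [B [Q ( )] [B [Q { }]]]]]

4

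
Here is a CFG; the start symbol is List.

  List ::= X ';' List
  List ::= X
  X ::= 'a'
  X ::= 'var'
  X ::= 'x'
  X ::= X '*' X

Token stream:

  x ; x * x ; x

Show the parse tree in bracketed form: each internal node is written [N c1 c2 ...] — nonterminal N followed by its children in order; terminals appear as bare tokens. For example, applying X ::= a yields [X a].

List
X ; List
x ; List
x ; X ; List
x ; X * X ; List
x ; x * X ; List
x ; x * x ; List
x ; x * x ; X
x ; x * x ; x

[List [X x] ; [List [X [X x] * [X x]] ; [List [X x]]]]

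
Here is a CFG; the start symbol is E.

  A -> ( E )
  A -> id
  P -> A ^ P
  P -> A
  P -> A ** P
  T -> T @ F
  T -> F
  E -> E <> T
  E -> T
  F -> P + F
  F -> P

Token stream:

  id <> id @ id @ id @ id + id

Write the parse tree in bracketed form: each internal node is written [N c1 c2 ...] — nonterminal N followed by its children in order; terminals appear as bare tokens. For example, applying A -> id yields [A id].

[E [E [T [F [P [A id]]]]] <> [T [T [T [T [F [P [A id]]]] @ [F [P [A id]]]] @ [F [P [A id]]]] @ [F [P [A id]] + [F [P [A id]]]]]]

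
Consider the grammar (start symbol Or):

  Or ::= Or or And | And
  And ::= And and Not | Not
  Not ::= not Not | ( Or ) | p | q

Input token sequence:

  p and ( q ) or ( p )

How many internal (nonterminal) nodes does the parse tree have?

14

[Or [Or [And [And [Not p]] and [Not ( [Or [And [Not q]]] )]]] or [And [Not ( [Or [And [Not p]]] )]]]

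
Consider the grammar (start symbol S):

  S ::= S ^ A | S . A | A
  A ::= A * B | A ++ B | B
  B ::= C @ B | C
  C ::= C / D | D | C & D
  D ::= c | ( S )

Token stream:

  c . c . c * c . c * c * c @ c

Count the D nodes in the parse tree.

8

[S [S [S [S [A [B [C [D c]]]]] . [A [B [C [D c]]]]] . [A [A [B [C [D c]]]] * [B [C [D c]]]]] . [A [A [A [B [C [D c]]]] * [B [C [D c]]]] * [B [C [D c]] @ [B [C [D c]]]]]]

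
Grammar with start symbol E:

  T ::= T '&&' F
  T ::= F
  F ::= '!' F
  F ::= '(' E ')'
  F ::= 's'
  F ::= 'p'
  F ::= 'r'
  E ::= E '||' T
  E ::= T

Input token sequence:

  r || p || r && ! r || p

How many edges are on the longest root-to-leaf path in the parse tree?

[E [E [E [E [T [F r]]] || [T [F p]]] || [T [T [F r]] && [F ! [F r]]]] || [T [F p]]]

6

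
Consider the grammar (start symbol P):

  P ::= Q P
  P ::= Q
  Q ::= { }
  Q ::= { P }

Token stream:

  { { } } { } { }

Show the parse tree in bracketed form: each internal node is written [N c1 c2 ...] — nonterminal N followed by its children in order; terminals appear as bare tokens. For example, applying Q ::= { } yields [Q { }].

[P [Q { [P [Q { }]] }] [P [Q { }] [P [Q { }]]]]

P
Q P
{ P } P
{ Q } P
{ { } } P
{ { } } Q P
{ { } } { } P
{ { } } { } Q
{ { } } { } { }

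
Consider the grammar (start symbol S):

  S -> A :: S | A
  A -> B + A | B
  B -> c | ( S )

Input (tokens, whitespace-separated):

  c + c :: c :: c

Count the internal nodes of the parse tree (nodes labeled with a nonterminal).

11

[S [A [B c] + [A [B c]]] :: [S [A [B c]] :: [S [A [B c]]]]]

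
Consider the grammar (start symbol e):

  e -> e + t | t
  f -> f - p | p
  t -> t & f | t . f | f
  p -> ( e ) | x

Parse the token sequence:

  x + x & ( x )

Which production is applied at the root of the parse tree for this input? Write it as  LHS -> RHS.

e -> e + t

[e [e [t [f [p x]]]] + [t [t [f [p x]]] & [f [p ( [e [t [f [p x]]]] )]]]]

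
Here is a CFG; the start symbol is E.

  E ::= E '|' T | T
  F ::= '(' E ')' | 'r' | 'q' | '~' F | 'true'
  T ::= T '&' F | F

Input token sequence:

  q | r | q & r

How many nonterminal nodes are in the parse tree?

[E [E [E [T [F q]]] | [T [F r]]] | [T [T [F q]] & [F r]]]

11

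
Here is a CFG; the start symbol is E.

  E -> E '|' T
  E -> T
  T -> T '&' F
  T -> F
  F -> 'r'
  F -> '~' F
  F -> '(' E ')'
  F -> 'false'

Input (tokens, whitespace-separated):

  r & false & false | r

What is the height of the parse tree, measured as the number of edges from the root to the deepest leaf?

[E [E [T [T [T [F r]] & [F false]] & [F false]]] | [T [F r]]]

6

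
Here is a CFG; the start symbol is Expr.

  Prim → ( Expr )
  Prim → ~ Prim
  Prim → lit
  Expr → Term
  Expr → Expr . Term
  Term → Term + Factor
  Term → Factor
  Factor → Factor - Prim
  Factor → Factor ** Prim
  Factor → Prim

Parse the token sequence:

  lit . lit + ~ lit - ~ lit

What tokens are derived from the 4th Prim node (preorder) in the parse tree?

[Expr [Expr [Term [Factor [Prim lit]]]] . [Term [Term [Factor [Prim lit]]] + [Factor [Factor [Prim ~ [Prim lit]]] - [Prim ~ [Prim lit]]]]]

lit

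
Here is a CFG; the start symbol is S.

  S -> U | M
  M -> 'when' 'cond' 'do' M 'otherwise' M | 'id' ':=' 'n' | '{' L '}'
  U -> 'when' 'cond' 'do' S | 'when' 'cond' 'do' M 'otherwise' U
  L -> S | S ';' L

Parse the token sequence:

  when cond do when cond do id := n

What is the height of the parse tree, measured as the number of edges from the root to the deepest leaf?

6

[S [U when cond do [S [U when cond do [S [M id := n]]]]]]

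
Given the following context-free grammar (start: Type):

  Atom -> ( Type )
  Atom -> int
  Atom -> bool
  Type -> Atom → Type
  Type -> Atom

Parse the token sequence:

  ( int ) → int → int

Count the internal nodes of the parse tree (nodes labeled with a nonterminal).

8

[Type [Atom ( [Type [Atom int]] )] → [Type [Atom int] → [Type [Atom int]]]]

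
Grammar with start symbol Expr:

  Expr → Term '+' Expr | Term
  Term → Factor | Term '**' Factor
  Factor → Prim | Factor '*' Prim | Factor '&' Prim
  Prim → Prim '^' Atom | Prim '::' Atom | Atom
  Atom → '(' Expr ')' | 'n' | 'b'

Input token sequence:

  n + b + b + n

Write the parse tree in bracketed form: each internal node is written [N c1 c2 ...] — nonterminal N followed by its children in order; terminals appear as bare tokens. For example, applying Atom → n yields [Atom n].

[Expr [Term [Factor [Prim [Atom n]]]] + [Expr [Term [Factor [Prim [Atom b]]]] + [Expr [Term [Factor [Prim [Atom b]]]] + [Expr [Term [Factor [Prim [Atom n]]]]]]]]

Expr
Term + Expr
Factor + Expr
Prim + Expr
Atom + Expr
n + Expr
n + Term + Expr
n + Factor + Expr
n + Prim + Expr
n + Atom + Expr
n + b + Expr
n + b + Term + Expr
n + b + Factor + Expr
n + b + Prim + Expr
n + b + Atom + Expr
n + b + b + Expr
n + b + b + Term
n + b + b + Factor
n + b + b + Prim
n + b + b + Atom
n + b + b + n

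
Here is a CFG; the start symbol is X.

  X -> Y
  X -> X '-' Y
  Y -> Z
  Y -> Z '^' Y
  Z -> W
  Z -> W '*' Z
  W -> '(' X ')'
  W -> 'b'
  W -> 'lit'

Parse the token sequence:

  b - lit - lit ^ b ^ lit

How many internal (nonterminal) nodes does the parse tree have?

[X [X [X [Y [Z [W b]]]] - [Y [Z [W lit]]]] - [Y [Z [W lit]] ^ [Y [Z [W b]] ^ [Y [Z [W lit]]]]]]

18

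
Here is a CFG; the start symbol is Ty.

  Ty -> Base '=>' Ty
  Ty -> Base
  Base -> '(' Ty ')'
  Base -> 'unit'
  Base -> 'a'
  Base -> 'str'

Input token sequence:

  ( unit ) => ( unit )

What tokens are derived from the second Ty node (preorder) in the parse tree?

unit

[Ty [Base ( [Ty [Base unit]] )] => [Ty [Base ( [Ty [Base unit]] )]]]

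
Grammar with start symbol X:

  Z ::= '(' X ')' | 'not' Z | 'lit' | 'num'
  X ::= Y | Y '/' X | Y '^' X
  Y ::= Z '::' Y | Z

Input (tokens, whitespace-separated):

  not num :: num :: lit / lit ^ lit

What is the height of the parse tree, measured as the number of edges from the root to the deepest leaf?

5

[X [Y [Z not [Z num]] :: [Y [Z num] :: [Y [Z lit]]]] / [X [Y [Z lit]] ^ [X [Y [Z lit]]]]]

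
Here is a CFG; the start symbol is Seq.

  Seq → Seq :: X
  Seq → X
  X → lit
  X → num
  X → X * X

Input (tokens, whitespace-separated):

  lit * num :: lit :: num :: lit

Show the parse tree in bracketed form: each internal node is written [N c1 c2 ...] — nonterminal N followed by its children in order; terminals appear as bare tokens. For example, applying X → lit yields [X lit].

Seq
Seq :: X
Seq :: X :: X
Seq :: X :: X :: X
X :: X :: X :: X
X * X :: X :: X :: X
lit * X :: X :: X :: X
lit * num :: X :: X :: X
lit * num :: lit :: X :: X
lit * num :: lit :: num :: X
lit * num :: lit :: num :: lit

[Seq [Seq [Seq [Seq [X [X lit] * [X num]]] :: [X lit]] :: [X num]] :: [X lit]]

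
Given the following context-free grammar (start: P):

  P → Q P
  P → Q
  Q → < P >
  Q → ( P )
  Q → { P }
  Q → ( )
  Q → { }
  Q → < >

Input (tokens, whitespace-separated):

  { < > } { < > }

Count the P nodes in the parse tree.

4

[P [Q { [P [Q < >]] }] [P [Q { [P [Q < >]] }]]]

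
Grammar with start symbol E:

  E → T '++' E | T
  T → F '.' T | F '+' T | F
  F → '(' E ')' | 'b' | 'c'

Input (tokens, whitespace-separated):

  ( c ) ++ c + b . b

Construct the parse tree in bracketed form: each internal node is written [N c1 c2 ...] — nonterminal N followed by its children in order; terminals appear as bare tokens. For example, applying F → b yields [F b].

E
T ++ E
F ++ E
( E ) ++ E
( T ) ++ E
( F ) ++ E
( c ) ++ E
( c ) ++ T
( c ) ++ F + T
( c ) ++ c + T
( c ) ++ c + F . T
( c ) ++ c + b . T
( c ) ++ c + b . F
( c ) ++ c + b . b

[E [T [F ( [E [T [F c]]] )]] ++ [E [T [F c] + [T [F b] . [T [F b]]]]]]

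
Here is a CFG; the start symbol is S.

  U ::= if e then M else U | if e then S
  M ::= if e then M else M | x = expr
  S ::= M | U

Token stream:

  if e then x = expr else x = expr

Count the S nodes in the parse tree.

1

[S [M if e then [M x = expr] else [M x = expr]]]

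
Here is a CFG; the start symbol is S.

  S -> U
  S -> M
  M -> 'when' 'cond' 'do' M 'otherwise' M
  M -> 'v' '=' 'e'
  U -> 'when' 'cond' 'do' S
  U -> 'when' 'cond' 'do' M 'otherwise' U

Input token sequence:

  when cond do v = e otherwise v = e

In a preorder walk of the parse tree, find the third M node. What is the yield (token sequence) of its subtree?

v = e

[S [M when cond do [M v = e] otherwise [M v = e]]]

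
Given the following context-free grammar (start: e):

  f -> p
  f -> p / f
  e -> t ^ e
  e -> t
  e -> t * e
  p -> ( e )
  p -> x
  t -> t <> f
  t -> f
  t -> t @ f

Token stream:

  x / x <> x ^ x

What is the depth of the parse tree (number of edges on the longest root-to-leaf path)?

6

[e [t [t [f [p x] / [f [p x]]]] <> [f [p x]]] ^ [e [t [f [p x]]]]]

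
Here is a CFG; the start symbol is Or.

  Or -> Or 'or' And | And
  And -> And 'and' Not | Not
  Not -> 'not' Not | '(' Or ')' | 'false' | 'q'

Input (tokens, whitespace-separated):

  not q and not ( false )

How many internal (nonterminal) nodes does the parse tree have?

10

[Or [And [And [Not not [Not q]]] and [Not not [Not ( [Or [And [Not false]]] )]]]]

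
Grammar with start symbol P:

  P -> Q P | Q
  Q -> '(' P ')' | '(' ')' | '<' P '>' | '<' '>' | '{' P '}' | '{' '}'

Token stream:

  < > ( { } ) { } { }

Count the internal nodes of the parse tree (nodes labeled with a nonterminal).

10

[P [Q < >] [P [Q ( [P [Q { }]] )] [P [Q { }] [P [Q { }]]]]]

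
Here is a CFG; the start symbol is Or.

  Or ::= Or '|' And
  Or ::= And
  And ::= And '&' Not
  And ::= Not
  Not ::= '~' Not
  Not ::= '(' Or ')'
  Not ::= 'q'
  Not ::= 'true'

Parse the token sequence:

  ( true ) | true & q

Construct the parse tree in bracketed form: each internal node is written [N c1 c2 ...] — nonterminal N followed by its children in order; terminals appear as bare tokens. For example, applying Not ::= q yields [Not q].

[Or [Or [And [Not ( [Or [And [Not true]]] )]]] | [And [And [Not true]] & [Not q]]]

Or
Or | And
And | And
Not | And
( Or ) | And
( And ) | And
( Not ) | And
( true ) | And
( true ) | And & Not
( true ) | Not & Not
( true ) | true & Not
( true ) | true & q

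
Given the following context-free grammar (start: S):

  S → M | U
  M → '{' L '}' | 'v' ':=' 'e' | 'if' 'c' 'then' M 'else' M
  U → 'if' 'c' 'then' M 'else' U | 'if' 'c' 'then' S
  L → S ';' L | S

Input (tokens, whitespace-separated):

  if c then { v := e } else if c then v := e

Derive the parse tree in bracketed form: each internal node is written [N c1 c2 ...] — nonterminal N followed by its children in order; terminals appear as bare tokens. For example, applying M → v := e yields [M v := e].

S
U
if c then M else U
if c then { L } else U
if c then { S } else U
if c then { M } else U
if c then { v := e } else U
if c then { v := e } else if c then S
if c then { v := e } else if c then M
if c then { v := e } else if c then v := e

[S [U if c then [M { [L [S [M v := e]]] }] else [U if c then [S [M v := e]]]]]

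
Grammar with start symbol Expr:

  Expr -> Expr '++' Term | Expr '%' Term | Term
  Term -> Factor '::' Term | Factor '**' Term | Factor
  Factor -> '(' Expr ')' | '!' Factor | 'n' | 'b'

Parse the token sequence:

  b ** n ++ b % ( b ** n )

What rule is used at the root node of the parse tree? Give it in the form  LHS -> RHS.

Expr -> Expr '%' Term

[Expr [Expr [Expr [Term [Factor b] ** [Term [Factor n]]]] ++ [Term [Factor b]]] % [Term [Factor ( [Expr [Term [Factor b] ** [Term [Factor n]]]] )]]]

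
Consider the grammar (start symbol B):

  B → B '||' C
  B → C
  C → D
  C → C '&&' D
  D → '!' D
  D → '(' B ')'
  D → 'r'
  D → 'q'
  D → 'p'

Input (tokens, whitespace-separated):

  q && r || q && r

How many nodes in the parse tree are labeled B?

[B [B [C [C [D q]] && [D r]]] || [C [C [D q]] && [D r]]]

2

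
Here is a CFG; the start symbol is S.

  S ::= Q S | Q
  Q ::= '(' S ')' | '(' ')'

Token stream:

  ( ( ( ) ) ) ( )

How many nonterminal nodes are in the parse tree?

8

[S [Q ( [S [Q ( [S [Q ( )]] )]] )] [S [Q ( )]]]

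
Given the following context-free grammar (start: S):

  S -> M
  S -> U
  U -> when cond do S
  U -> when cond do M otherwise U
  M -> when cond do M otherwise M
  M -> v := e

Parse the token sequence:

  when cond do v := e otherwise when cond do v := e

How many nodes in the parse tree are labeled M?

[S [U when cond do [M v := e] otherwise [U when cond do [S [M v := e]]]]]

2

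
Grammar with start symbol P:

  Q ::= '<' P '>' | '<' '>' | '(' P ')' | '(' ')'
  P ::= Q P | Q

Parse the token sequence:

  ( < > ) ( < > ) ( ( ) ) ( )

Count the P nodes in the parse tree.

[P [Q ( [P [Q < >]] )] [P [Q ( [P [Q < >]] )] [P [Q ( [P [Q ( )]] )] [P [Q ( )]]]]]

7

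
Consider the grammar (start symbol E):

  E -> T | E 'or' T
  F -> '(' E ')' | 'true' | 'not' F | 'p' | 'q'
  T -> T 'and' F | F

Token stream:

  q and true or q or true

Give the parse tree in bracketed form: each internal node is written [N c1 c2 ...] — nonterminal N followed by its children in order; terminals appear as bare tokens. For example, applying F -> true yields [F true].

[E [E [E [T [T [F q]] and [F true]]] or [T [F q]]] or [T [F true]]]

E
E or T
E or T or T
T or T or T
T and F or T or T
F and F or T or T
q and F or T or T
q and true or T or T
q and true or F or T
q and true or q or T
q and true or q or F
q and true or q or true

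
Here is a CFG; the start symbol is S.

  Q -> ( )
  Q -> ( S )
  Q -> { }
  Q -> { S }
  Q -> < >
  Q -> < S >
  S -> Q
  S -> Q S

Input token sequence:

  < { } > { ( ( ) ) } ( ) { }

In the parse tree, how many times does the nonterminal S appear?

7

[S [Q < [S [Q { }]] >] [S [Q { [S [Q ( [S [Q ( )]] )]] }] [S [Q ( )] [S [Q { }]]]]]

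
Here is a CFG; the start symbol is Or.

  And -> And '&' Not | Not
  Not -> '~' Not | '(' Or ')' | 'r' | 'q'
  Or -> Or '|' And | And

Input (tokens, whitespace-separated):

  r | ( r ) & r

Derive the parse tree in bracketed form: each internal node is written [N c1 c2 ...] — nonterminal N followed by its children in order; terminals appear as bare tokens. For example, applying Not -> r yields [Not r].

Or
Or | And
And | And
Not | And
r | And
r | And & Not
r | Not & Not
r | ( Or ) & Not
r | ( And ) & Not
r | ( Not ) & Not
r | ( r ) & Not
r | ( r ) & r

[Or [Or [And [Not r]]] | [And [And [Not ( [Or [And [Not r]]] )]] & [Not r]]]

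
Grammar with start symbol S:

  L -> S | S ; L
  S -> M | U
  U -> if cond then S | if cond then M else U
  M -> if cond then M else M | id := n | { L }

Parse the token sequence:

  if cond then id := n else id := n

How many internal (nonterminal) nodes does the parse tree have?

[S [M if cond then [M id := n] else [M id := n]]]

4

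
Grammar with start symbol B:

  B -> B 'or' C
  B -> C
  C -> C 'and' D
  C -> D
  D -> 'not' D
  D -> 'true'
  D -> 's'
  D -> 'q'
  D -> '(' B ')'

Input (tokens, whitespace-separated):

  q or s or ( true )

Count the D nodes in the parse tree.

4

[B [B [B [C [D q]]] or [C [D s]]] or [C [D ( [B [C [D true]]] )]]]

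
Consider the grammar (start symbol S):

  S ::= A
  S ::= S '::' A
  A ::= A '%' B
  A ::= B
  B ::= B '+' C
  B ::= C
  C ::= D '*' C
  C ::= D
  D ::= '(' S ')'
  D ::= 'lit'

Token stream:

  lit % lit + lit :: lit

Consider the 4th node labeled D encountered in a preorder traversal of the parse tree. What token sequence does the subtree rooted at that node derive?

[S [S [A [A [B [C [D lit]]]] % [B [B [C [D lit]]] + [C [D lit]]]]] :: [A [B [C [D lit]]]]]

lit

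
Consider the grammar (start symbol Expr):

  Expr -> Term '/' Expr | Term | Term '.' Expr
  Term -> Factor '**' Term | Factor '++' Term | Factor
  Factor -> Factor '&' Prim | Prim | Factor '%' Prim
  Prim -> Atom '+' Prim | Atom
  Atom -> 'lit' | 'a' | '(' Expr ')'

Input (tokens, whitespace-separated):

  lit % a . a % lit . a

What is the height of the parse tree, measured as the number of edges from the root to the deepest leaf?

[Expr [Term [Factor [Factor [Prim [Atom lit]]] % [Prim [Atom a]]]] . [Expr [Term [Factor [Factor [Prim [Atom a]]] % [Prim [Atom lit]]]] . [Expr [Term [Factor [Prim [Atom a]]]]]]]

7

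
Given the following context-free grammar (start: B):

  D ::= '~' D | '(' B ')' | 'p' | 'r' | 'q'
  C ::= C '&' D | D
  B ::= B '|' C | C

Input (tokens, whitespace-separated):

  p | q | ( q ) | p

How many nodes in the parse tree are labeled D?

[B [B [B [B [C [D p]]] | [C [D q]]] | [C [D ( [B [C [D q]]] )]]] | [C [D p]]]

5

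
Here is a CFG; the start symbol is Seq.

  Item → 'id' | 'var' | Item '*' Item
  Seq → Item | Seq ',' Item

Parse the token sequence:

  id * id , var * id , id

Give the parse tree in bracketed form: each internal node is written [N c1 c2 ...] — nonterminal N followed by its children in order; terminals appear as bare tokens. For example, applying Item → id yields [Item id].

[Seq [Seq [Seq [Item [Item id] * [Item id]]] , [Item [Item var] * [Item id]]] , [Item id]]

Seq
Seq , Item
Seq , Item , Item
Item , Item , Item
Item * Item , Item , Item
id * Item , Item , Item
id * id , Item , Item
id * id , Item * Item , Item
id * id , var * Item , Item
id * id , var * id , Item
id * id , var * id , id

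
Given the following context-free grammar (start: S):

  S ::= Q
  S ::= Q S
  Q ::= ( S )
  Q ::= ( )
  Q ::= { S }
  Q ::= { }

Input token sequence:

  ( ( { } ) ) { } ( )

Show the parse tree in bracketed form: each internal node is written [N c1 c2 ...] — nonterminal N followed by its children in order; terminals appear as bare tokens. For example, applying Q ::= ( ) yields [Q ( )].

[S [Q ( [S [Q ( [S [Q { }]] )]] )] [S [Q { }] [S [Q ( )]]]]

S
Q S
( S ) S
( Q ) S
( ( S ) ) S
( ( Q ) ) S
( ( { } ) ) S
( ( { } ) ) Q S
( ( { } ) ) { } S
( ( { } ) ) { } Q
( ( { } ) ) { } ( )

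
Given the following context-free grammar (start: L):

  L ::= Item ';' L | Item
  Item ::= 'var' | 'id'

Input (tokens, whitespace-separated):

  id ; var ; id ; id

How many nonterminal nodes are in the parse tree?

8

[L [Item id] ; [L [Item var] ; [L [Item id] ; [L [Item id]]]]]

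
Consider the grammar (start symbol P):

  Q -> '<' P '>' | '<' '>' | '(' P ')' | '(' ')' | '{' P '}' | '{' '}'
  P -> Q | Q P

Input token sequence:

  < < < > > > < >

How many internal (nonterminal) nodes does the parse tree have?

8

[P [Q < [P [Q < [P [Q < >]] >]] >] [P [Q < >]]]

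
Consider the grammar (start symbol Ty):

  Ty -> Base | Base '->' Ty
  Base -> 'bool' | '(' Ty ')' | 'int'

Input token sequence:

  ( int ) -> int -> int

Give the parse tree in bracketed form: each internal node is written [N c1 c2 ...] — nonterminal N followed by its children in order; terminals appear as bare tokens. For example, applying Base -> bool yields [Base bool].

Ty
Base -> Ty
( Ty ) -> Ty
( Base ) -> Ty
( int ) -> Ty
( int ) -> Base -> Ty
( int ) -> int -> Ty
( int ) -> int -> Base
( int ) -> int -> int

[Ty [Base ( [Ty [Base int]] )] -> [Ty [Base int] -> [Ty [Base int]]]]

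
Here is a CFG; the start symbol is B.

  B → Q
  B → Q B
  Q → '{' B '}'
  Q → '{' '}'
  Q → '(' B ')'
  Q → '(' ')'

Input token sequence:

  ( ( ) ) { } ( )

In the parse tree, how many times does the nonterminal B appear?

4

[B [Q ( [B [Q ( )]] )] [B [Q { }] [B [Q ( )]]]]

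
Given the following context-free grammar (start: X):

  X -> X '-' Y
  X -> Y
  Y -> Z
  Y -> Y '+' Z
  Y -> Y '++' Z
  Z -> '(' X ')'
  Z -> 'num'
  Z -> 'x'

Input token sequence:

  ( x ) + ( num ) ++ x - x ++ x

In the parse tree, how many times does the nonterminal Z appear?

[X [X [Y [Y [Y [Z ( [X [Y [Z x]]] )]] + [Z ( [X [Y [Z num]]] )]] ++ [Z x]]] - [Y [Y [Z x]] ++ [Z x]]]

7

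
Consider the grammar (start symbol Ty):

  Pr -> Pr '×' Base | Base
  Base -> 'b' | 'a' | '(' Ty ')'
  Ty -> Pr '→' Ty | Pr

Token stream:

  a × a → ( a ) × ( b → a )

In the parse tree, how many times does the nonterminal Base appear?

7

[Ty [Pr [Pr [Base a]] × [Base a]] → [Ty [Pr [Pr [Base ( [Ty [Pr [Base a]]] )]] × [Base ( [Ty [Pr [Base b]] → [Ty [Pr [Base a]]]] )]]]]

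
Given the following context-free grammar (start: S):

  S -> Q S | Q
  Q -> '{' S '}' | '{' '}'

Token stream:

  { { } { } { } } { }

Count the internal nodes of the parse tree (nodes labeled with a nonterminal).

[S [Q { [S [Q { }] [S [Q { }] [S [Q { }]]]] }] [S [Q { }]]]

10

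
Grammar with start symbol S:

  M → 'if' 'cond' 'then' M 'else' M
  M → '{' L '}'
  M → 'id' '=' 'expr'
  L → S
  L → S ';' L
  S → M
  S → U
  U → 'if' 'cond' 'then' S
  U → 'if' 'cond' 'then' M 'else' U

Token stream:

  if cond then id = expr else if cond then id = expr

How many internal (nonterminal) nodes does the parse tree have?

[S [U if cond then [M id = expr] else [U if cond then [S [M id = expr]]]]]

6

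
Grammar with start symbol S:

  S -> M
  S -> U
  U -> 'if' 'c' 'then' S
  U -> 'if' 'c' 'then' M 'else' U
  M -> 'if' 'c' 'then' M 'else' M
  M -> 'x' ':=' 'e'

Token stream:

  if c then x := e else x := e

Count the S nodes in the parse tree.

1

[S [M if c then [M x := e] else [M x := e]]]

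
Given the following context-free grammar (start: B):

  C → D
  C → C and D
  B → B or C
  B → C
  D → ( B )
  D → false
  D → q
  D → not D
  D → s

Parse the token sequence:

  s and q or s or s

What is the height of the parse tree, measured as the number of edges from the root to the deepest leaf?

[B [B [B [C [C [D s]] and [D q]]] or [C [D s]]] or [C [D s]]]

6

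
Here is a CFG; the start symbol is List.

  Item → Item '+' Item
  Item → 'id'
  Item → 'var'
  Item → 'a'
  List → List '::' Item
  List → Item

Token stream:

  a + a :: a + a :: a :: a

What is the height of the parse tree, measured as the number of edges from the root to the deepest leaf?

[List [List [List [List [Item [Item a] + [Item a]]] :: [Item [Item a] + [Item a]]] :: [Item a]] :: [Item a]]

6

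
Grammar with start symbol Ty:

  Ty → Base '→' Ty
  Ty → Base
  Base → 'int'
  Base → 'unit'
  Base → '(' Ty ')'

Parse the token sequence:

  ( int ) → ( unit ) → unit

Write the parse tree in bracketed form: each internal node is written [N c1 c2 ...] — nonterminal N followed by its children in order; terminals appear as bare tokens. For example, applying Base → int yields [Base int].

Ty
Base → Ty
( Ty ) → Ty
( Base ) → Ty
( int ) → Ty
( int ) → Base → Ty
( int ) → ( Ty ) → Ty
( int ) → ( Base ) → Ty
( int ) → ( unit ) → Ty
( int ) → ( unit ) → Base
( int ) → ( unit ) → unit

[Ty [Base ( [Ty [Base int]] )] → [Ty [Base ( [Ty [Base unit]] )] → [Ty [Base unit]]]]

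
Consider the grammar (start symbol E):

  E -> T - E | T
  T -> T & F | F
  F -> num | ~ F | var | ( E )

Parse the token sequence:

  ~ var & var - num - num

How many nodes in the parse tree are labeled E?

[E [T [T [F ~ [F var]]] & [F var]] - [E [T [F num]] - [E [T [F num]]]]]

3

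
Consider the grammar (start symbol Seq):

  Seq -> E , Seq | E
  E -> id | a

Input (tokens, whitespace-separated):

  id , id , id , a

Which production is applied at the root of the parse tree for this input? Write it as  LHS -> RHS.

[Seq [E id] , [Seq [E id] , [Seq [E id] , [Seq [E a]]]]]

Seq -> E , Seq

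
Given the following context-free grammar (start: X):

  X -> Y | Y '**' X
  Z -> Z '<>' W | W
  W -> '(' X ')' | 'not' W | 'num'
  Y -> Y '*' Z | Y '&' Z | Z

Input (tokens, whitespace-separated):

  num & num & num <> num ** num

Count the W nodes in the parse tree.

5

[X [Y [Y [Y [Z [W num]]] & [Z [W num]]] & [Z [Z [W num]] <> [W num]]] ** [X [Y [Z [W num]]]]]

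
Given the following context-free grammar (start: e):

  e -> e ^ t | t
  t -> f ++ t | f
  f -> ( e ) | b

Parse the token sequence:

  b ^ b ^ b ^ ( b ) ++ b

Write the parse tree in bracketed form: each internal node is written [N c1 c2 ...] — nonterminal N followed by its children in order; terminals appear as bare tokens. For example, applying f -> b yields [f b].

[e [e [e [e [t [f b]]] ^ [t [f b]]] ^ [t [f b]]] ^ [t [f ( [e [t [f b]]] )] ++ [t [f b]]]]

e
e ^ t
e ^ t ^ t
e ^ t ^ t ^ t
t ^ t ^ t ^ t
f ^ t ^ t ^ t
b ^ t ^ t ^ t
b ^ f ^ t ^ t
b ^ b ^ t ^ t
b ^ b ^ f ^ t
b ^ b ^ b ^ t
b ^ b ^ b ^ f ++ t
b ^ b ^ b ^ ( e ) ++ t
b ^ b ^ b ^ ( t ) ++ t
b ^ b ^ b ^ ( f ) ++ t
b ^ b ^ b ^ ( b ) ++ t
b ^ b ^ b ^ ( b ) ++ f
b ^ b ^ b ^ ( b ) ++ b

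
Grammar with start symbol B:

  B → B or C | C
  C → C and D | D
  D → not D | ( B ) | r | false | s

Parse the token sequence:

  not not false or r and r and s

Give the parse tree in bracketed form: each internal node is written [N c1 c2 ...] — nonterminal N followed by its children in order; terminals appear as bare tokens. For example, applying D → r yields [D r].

B
B or C
C or C
D or C
not D or C
not not D or C
not not false or C
not not false or C and D
not not false or C and D and D
not not false or D and D and D
not not false or r and D and D
not not false or r and r and D
not not false or r and r and s

[B [B [C [D not [D not [D false]]]]] or [C [C [C [D r]] and [D r]] and [D s]]]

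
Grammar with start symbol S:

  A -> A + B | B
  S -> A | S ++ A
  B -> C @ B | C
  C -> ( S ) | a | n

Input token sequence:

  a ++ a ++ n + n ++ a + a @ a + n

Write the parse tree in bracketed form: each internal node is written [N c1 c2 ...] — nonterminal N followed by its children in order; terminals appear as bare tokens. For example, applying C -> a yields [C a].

[S [S [S [S [A [B [C a]]]] ++ [A [B [C a]]]] ++ [A [A [B [C n]]] + [B [C n]]]] ++ [A [A [A [B [C a]]] + [B [C a] @ [B [C a]]]] + [B [C n]]]]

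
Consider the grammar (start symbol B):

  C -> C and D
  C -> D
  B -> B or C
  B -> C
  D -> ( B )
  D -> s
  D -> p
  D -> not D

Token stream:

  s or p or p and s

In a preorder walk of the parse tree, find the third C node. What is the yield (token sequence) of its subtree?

[B [B [B [C [D s]]] or [C [D p]]] or [C [C [D p]] and [D s]]]

p and s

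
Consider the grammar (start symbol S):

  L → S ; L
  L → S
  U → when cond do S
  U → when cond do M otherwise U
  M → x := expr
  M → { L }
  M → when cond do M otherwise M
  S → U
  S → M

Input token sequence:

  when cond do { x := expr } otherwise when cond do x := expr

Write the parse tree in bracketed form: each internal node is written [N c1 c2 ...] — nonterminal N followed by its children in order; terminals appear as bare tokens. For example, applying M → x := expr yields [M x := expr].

S
U
when cond do M otherwise U
when cond do { L } otherwise U
when cond do { S } otherwise U
when cond do { M } otherwise U
when cond do { x := expr } otherwise U
when cond do { x := expr } otherwise when cond do S
when cond do { x := expr } otherwise when cond do M
when cond do { x := expr } otherwise when cond do x := expr

[S [U when cond do [M { [L [S [M x := expr]]] }] otherwise [U when cond do [S [M x := expr]]]]]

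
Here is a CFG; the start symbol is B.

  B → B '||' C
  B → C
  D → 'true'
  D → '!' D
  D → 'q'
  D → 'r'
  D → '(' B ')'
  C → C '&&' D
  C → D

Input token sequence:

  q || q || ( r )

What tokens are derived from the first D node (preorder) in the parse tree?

[B [B [B [C [D q]]] || [C [D q]]] || [C [D ( [B [C [D r]]] )]]]

q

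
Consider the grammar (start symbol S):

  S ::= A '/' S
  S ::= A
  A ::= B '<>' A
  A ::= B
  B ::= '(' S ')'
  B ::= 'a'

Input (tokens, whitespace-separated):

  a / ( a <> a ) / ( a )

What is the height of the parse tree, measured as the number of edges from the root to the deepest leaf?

8

[S [A [B a]] / [S [A [B ( [S [A [B a] <> [A [B a]]]] )]] / [S [A [B ( [S [A [B a]]] )]]]]]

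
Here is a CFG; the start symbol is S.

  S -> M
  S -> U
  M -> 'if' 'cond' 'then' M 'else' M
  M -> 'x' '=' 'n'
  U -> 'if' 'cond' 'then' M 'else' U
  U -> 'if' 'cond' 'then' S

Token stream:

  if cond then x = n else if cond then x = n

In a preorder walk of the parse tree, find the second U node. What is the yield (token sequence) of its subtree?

if cond then x = n

[S [U if cond then [M x = n] else [U if cond then [S [M x = n]]]]]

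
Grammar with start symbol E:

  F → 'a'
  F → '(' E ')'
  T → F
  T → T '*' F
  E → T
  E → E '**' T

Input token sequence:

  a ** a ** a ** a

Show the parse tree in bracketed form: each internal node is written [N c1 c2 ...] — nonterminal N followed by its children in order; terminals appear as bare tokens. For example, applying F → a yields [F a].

E
E ** T
E ** T ** T
E ** T ** T ** T
T ** T ** T ** T
F ** T ** T ** T
a ** T ** T ** T
a ** F ** T ** T
a ** a ** T ** T
a ** a ** F ** T
a ** a ** a ** T
a ** a ** a ** F
a ** a ** a ** a

[E [E [E [E [T [F a]]] ** [T [F a]]] ** [T [F a]]] ** [T [F a]]]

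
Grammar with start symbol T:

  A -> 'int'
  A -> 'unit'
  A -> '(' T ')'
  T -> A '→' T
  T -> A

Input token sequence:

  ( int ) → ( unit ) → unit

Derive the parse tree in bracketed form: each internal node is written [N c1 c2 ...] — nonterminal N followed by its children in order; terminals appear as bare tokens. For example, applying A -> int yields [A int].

T
A → T
( T ) → T
( A ) → T
( int ) → T
( int ) → A → T
( int ) → ( T ) → T
( int ) → ( A ) → T
( int ) → ( unit ) → T
( int ) → ( unit ) → A
( int ) → ( unit ) → unit

[T [A ( [T [A int]] )] → [T [A ( [T [A unit]] )] → [T [A unit]]]]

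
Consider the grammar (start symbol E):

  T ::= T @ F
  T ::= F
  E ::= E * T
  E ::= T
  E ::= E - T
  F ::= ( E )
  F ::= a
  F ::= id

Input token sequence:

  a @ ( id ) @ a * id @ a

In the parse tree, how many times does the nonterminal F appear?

[E [E [T [T [T [F a]] @ [F ( [E [T [F id]]] )]] @ [F a]]] * [T [T [F id]] @ [F a]]]

6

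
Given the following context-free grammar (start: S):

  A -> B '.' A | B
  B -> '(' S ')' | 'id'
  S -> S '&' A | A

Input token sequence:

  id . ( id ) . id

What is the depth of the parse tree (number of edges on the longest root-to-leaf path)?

7

[S [A [B id] . [A [B ( [S [A [B id]]] )] . [A [B id]]]]]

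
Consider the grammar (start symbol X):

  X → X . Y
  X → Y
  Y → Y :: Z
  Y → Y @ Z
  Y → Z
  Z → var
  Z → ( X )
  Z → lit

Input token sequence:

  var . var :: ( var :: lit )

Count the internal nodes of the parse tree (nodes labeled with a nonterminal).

[X [X [Y [Z var]]] . [Y [Y [Z var]] :: [Z ( [X [Y [Y [Z var]] :: [Z lit]]] )]]]

13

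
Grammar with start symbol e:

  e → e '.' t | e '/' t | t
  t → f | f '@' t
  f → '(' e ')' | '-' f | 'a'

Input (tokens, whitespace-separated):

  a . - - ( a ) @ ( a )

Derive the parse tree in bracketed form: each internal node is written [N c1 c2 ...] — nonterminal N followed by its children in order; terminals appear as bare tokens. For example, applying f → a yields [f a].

[e [e [t [f a]]] . [t [f - [f - [f ( [e [t [f a]]] )]]] @ [t [f ( [e [t [f a]]] )]]]]

e
e . t
t . t
f . t
a . t
a . f @ t
a . - f @ t
a . - - f @ t
a . - - ( e ) @ t
a . - - ( t ) @ t
a . - - ( f ) @ t
a . - - ( a ) @ t
a . - - ( a ) @ f
a . - - ( a ) @ ( e )
a . - - ( a ) @ ( t )
a . - - ( a ) @ ( f )
a . - - ( a ) @ ( a )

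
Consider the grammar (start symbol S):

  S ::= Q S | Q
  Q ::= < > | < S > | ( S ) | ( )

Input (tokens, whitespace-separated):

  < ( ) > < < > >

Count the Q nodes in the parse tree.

4

[S [Q < [S [Q ( )]] >] [S [Q < [S [Q < >]] >]]]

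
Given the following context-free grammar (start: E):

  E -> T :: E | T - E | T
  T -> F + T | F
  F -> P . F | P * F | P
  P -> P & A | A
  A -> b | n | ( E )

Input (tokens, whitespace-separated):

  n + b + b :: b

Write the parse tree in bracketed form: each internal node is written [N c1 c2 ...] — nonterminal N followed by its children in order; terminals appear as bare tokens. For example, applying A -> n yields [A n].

[E [T [F [P [A n]]] + [T [F [P [A b]]] + [T [F [P [A b]]]]]] :: [E [T [F [P [A b]]]]]]

E
T :: E
F + T :: E
P + T :: E
A + T :: E
n + T :: E
n + F + T :: E
n + P + T :: E
n + A + T :: E
n + b + T :: E
n + b + F :: E
n + b + P :: E
n + b + A :: E
n + b + b :: E
n + b + b :: T
n + b + b :: F
n + b + b :: P
n + b + b :: A
n + b + b :: b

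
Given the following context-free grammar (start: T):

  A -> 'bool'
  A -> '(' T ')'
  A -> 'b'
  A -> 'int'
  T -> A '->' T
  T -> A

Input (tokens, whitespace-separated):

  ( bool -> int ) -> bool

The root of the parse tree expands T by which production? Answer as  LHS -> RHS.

[T [A ( [T [A bool] -> [T [A int]]] )] -> [T [A bool]]]

T -> A '->' T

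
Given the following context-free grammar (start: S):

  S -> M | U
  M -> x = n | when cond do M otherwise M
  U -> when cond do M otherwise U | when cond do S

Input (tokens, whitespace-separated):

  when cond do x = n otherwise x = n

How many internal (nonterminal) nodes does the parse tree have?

4

[S [M when cond do [M x = n] otherwise [M x = n]]]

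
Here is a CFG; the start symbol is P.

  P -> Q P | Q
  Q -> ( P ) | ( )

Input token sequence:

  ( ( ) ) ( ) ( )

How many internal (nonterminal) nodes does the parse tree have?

8

[P [Q ( [P [Q ( )]] )] [P [Q ( )] [P [Q ( )]]]]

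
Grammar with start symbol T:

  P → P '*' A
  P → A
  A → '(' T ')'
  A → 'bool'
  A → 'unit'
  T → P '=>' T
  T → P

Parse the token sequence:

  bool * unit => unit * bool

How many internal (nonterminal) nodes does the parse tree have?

[T [P [P [A bool]] * [A unit]] => [T [P [P [A unit]] * [A bool]]]]

10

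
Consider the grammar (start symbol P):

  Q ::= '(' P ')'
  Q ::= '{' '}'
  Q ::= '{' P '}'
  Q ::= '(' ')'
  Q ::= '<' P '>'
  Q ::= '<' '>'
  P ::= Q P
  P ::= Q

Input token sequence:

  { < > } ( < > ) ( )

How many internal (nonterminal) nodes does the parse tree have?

10

[P [Q { [P [Q < >]] }] [P [Q ( [P [Q < >]] )] [P [Q ( )]]]]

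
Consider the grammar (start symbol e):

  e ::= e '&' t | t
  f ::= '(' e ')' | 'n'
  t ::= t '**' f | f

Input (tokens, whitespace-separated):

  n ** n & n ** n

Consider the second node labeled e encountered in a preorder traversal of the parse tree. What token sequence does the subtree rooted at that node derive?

n ** n

[e [e [t [t [f n]] ** [f n]]] & [t [t [f n]] ** [f n]]]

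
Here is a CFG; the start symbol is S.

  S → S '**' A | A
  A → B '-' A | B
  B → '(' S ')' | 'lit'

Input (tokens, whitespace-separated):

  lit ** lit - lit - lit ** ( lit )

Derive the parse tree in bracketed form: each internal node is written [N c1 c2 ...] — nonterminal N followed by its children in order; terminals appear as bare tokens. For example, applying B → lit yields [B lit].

[S [S [S [A [B lit]]] ** [A [B lit] - [A [B lit] - [A [B lit]]]]] ** [A [B ( [S [A [B lit]]] )]]]

S
S ** A
S ** A ** A
A ** A ** A
B ** A ** A
lit ** A ** A
lit ** B - A ** A
lit ** lit - A ** A
lit ** lit - B - A ** A
lit ** lit - lit - A ** A
lit ** lit - lit - B ** A
lit ** lit - lit - lit ** A
lit ** lit - lit - lit ** B
lit ** lit - lit - lit ** ( S )
lit ** lit - lit - lit ** ( A )
lit ** lit - lit - lit ** ( B )
lit ** lit - lit - lit ** ( lit )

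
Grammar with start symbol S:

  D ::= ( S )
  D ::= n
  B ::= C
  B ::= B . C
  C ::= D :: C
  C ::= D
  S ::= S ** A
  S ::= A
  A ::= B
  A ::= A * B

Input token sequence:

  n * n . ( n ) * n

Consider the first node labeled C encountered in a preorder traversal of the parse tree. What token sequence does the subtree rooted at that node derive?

n

[S [A [A [A [B [C [D n]]]] * [B [B [C [D n]]] . [C [D ( [S [A [B [C [D n]]]]] )]]]] * [B [C [D n]]]]]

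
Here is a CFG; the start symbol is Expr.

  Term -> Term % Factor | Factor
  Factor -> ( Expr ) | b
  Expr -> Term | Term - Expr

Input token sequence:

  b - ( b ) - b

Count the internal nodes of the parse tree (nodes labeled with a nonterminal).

[Expr [Term [Factor b]] - [Expr [Term [Factor ( [Expr [Term [Factor b]]] )]] - [Expr [Term [Factor b]]]]]

12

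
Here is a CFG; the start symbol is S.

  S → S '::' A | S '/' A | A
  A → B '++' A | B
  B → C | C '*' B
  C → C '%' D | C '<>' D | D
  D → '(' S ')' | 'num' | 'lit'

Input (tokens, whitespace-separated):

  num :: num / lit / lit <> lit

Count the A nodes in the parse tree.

[S [S [S [S [A [B [C [D num]]]]] :: [A [B [C [D num]]]]] / [A [B [C [D lit]]]]] / [A [B [C [C [D lit]] <> [D lit]]]]]

4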